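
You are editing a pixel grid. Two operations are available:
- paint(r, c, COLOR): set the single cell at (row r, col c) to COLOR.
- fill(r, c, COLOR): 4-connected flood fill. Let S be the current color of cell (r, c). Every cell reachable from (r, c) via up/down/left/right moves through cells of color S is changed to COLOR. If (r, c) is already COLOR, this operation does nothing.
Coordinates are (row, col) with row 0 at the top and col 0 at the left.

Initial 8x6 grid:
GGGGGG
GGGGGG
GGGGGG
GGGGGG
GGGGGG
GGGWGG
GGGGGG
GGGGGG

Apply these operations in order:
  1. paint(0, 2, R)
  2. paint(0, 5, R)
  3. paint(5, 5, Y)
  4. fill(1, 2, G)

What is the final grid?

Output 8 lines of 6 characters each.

Answer: GGRGGR
GGGGGG
GGGGGG
GGGGGG
GGGGGG
GGGWGY
GGGGGG
GGGGGG

Derivation:
After op 1 paint(0,2,R):
GGRGGG
GGGGGG
GGGGGG
GGGGGG
GGGGGG
GGGWGG
GGGGGG
GGGGGG
After op 2 paint(0,5,R):
GGRGGR
GGGGGG
GGGGGG
GGGGGG
GGGGGG
GGGWGG
GGGGGG
GGGGGG
After op 3 paint(5,5,Y):
GGRGGR
GGGGGG
GGGGGG
GGGGGG
GGGGGG
GGGWGY
GGGGGG
GGGGGG
After op 4 fill(1,2,G) [0 cells changed]:
GGRGGR
GGGGGG
GGGGGG
GGGGGG
GGGGGG
GGGWGY
GGGGGG
GGGGGG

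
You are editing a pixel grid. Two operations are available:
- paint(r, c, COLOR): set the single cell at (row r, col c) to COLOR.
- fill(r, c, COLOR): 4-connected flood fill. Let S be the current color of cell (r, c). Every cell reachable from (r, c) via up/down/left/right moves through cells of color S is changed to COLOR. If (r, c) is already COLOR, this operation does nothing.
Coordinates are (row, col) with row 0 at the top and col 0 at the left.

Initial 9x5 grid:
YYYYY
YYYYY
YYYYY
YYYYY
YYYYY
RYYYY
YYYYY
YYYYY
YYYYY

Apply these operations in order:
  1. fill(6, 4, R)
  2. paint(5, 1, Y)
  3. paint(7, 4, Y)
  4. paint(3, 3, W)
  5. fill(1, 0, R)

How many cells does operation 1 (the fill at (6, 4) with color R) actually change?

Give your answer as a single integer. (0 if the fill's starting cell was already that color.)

Answer: 44

Derivation:
After op 1 fill(6,4,R) [44 cells changed]:
RRRRR
RRRRR
RRRRR
RRRRR
RRRRR
RRRRR
RRRRR
RRRRR
RRRRR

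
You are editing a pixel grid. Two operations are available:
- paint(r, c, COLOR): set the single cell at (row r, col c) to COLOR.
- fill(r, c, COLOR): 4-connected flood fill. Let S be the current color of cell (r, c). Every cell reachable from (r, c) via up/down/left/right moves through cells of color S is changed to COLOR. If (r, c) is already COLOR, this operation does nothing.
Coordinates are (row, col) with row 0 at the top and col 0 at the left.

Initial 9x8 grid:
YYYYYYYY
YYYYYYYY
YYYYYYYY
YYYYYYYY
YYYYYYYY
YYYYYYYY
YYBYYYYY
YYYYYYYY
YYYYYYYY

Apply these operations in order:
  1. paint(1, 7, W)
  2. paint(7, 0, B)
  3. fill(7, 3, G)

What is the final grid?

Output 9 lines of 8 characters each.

Answer: GGGGGGGG
GGGGGGGW
GGGGGGGG
GGGGGGGG
GGGGGGGG
GGGGGGGG
GGBGGGGG
BGGGGGGG
GGGGGGGG

Derivation:
After op 1 paint(1,7,W):
YYYYYYYY
YYYYYYYW
YYYYYYYY
YYYYYYYY
YYYYYYYY
YYYYYYYY
YYBYYYYY
YYYYYYYY
YYYYYYYY
After op 2 paint(7,0,B):
YYYYYYYY
YYYYYYYW
YYYYYYYY
YYYYYYYY
YYYYYYYY
YYYYYYYY
YYBYYYYY
BYYYYYYY
YYYYYYYY
After op 3 fill(7,3,G) [69 cells changed]:
GGGGGGGG
GGGGGGGW
GGGGGGGG
GGGGGGGG
GGGGGGGG
GGGGGGGG
GGBGGGGG
BGGGGGGG
GGGGGGGG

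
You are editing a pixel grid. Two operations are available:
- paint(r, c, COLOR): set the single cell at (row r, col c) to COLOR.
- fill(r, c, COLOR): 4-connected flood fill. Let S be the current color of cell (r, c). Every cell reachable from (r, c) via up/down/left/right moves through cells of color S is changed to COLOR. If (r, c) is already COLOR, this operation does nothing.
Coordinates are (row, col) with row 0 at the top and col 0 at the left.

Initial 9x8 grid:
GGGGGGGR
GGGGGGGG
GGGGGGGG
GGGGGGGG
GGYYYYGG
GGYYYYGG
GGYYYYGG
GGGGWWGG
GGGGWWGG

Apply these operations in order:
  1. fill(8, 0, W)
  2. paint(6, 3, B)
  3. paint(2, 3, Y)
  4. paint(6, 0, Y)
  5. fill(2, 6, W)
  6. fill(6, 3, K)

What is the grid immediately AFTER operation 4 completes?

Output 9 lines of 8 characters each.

After op 1 fill(8,0,W) [55 cells changed]:
WWWWWWWR
WWWWWWWW
WWWWWWWW
WWWWWWWW
WWYYYYWW
WWYYYYWW
WWYYYYWW
WWWWWWWW
WWWWWWWW
After op 2 paint(6,3,B):
WWWWWWWR
WWWWWWWW
WWWWWWWW
WWWWWWWW
WWYYYYWW
WWYYYYWW
WWYBYYWW
WWWWWWWW
WWWWWWWW
After op 3 paint(2,3,Y):
WWWWWWWR
WWWWWWWW
WWWYWWWW
WWWWWWWW
WWYYYYWW
WWYYYYWW
WWYBYYWW
WWWWWWWW
WWWWWWWW
After op 4 paint(6,0,Y):
WWWWWWWR
WWWWWWWW
WWWYWWWW
WWWWWWWW
WWYYYYWW
WWYYYYWW
YWYBYYWW
WWWWWWWW
WWWWWWWW

Answer: WWWWWWWR
WWWWWWWW
WWWYWWWW
WWWWWWWW
WWYYYYWW
WWYYYYWW
YWYBYYWW
WWWWWWWW
WWWWWWWW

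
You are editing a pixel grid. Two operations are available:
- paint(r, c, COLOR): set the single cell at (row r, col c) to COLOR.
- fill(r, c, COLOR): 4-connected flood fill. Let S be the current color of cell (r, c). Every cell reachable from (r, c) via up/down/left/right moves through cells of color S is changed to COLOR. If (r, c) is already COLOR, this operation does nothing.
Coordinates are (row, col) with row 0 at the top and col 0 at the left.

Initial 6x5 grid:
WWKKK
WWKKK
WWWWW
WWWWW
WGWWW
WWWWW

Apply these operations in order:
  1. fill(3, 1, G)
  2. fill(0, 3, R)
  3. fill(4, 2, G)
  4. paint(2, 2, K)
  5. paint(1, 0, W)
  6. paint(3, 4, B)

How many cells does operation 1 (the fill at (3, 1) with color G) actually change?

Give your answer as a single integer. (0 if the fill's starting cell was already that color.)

After op 1 fill(3,1,G) [23 cells changed]:
GGKKK
GGKKK
GGGGG
GGGGG
GGGGG
GGGGG

Answer: 23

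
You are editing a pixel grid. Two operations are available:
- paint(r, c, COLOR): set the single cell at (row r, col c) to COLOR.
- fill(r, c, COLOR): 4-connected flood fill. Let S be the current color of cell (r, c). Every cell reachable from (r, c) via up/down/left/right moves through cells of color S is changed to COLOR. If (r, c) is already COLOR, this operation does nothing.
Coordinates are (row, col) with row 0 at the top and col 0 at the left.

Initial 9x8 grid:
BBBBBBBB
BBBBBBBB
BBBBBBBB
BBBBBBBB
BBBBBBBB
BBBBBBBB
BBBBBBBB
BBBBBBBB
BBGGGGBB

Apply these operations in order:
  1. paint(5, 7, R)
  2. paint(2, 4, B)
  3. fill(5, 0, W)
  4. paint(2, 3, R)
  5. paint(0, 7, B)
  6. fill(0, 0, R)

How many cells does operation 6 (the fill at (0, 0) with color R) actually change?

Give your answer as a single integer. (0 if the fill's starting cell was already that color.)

After op 1 paint(5,7,R):
BBBBBBBB
BBBBBBBB
BBBBBBBB
BBBBBBBB
BBBBBBBB
BBBBBBBR
BBBBBBBB
BBBBBBBB
BBGGGGBB
After op 2 paint(2,4,B):
BBBBBBBB
BBBBBBBB
BBBBBBBB
BBBBBBBB
BBBBBBBB
BBBBBBBR
BBBBBBBB
BBBBBBBB
BBGGGGBB
After op 3 fill(5,0,W) [67 cells changed]:
WWWWWWWW
WWWWWWWW
WWWWWWWW
WWWWWWWW
WWWWWWWW
WWWWWWWR
WWWWWWWW
WWWWWWWW
WWGGGGWW
After op 4 paint(2,3,R):
WWWWWWWW
WWWWWWWW
WWWRWWWW
WWWWWWWW
WWWWWWWW
WWWWWWWR
WWWWWWWW
WWWWWWWW
WWGGGGWW
After op 5 paint(0,7,B):
WWWWWWWB
WWWWWWWW
WWWRWWWW
WWWWWWWW
WWWWWWWW
WWWWWWWR
WWWWWWWW
WWWWWWWW
WWGGGGWW
After op 6 fill(0,0,R) [65 cells changed]:
RRRRRRRB
RRRRRRRR
RRRRRRRR
RRRRRRRR
RRRRRRRR
RRRRRRRR
RRRRRRRR
RRRRRRRR
RRGGGGRR

Answer: 65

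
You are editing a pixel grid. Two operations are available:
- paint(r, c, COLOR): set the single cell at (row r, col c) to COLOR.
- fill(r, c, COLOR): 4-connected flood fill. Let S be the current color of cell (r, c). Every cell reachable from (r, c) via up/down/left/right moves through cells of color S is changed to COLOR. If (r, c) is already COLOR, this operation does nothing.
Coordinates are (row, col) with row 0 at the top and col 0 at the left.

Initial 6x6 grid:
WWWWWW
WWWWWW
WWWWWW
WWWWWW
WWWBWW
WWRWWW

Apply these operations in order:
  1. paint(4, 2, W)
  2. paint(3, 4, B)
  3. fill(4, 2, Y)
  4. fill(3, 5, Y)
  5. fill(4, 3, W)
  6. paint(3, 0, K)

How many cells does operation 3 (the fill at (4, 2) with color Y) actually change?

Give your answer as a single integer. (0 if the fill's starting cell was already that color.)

Answer: 33

Derivation:
After op 1 paint(4,2,W):
WWWWWW
WWWWWW
WWWWWW
WWWWWW
WWWBWW
WWRWWW
After op 2 paint(3,4,B):
WWWWWW
WWWWWW
WWWWWW
WWWWBW
WWWBWW
WWRWWW
After op 3 fill(4,2,Y) [33 cells changed]:
YYYYYY
YYYYYY
YYYYYY
YYYYBY
YYYBYY
YYRYYY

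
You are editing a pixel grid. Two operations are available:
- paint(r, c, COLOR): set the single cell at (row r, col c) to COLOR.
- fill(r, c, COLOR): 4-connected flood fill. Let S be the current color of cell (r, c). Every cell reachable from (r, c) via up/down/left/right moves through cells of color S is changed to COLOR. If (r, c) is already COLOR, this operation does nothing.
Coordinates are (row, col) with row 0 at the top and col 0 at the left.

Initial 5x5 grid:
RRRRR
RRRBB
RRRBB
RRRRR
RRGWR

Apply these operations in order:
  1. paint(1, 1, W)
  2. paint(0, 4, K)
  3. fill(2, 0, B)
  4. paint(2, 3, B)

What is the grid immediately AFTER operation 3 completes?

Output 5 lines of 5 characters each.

After op 1 paint(1,1,W):
RRRRR
RWRBB
RRRBB
RRRRR
RRGWR
After op 2 paint(0,4,K):
RRRRK
RWRBB
RRRBB
RRRRR
RRGWR
After op 3 fill(2,0,B) [17 cells changed]:
BBBBK
BWBBB
BBBBB
BBBBB
BBGWB

Answer: BBBBK
BWBBB
BBBBB
BBBBB
BBGWB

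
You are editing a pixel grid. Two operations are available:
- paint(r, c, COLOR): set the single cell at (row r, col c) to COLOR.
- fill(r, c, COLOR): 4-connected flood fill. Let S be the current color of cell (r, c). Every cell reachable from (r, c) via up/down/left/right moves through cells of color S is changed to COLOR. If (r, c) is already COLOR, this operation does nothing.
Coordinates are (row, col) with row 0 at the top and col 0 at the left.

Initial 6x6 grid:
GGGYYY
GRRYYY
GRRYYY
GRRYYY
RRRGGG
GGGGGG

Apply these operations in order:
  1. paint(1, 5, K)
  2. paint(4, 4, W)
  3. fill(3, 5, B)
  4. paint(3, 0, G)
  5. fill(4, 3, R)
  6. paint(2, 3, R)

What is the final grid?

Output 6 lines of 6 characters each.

Answer: GGGBBB
GRRBBK
GRRRBB
GRRBBB
RRRRWR
RRRRRR

Derivation:
After op 1 paint(1,5,K):
GGGYYY
GRRYYK
GRRYYY
GRRYYY
RRRGGG
GGGGGG
After op 2 paint(4,4,W):
GGGYYY
GRRYYK
GRRYYY
GRRYYY
RRRGWG
GGGGGG
After op 3 fill(3,5,B) [11 cells changed]:
GGGBBB
GRRBBK
GRRBBB
GRRBBB
RRRGWG
GGGGGG
After op 4 paint(3,0,G):
GGGBBB
GRRBBK
GRRBBB
GRRBBB
RRRGWG
GGGGGG
After op 5 fill(4,3,R) [8 cells changed]:
GGGBBB
GRRBBK
GRRBBB
GRRBBB
RRRRWR
RRRRRR
After op 6 paint(2,3,R):
GGGBBB
GRRBBK
GRRRBB
GRRBBB
RRRRWR
RRRRRR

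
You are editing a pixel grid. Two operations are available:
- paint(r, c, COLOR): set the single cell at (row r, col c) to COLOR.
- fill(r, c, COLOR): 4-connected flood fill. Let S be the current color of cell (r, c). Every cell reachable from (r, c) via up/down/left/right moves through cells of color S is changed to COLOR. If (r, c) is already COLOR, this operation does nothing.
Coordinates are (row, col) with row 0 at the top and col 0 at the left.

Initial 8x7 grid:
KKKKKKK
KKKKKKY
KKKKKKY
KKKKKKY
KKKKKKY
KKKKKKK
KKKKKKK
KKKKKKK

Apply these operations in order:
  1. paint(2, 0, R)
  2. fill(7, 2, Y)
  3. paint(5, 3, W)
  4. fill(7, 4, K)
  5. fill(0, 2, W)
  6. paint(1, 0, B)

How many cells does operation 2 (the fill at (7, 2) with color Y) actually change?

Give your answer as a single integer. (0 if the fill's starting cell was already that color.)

After op 1 paint(2,0,R):
KKKKKKK
KKKKKKY
RKKKKKY
KKKKKKY
KKKKKKY
KKKKKKK
KKKKKKK
KKKKKKK
After op 2 fill(7,2,Y) [51 cells changed]:
YYYYYYY
YYYYYYY
RYYYYYY
YYYYYYY
YYYYYYY
YYYYYYY
YYYYYYY
YYYYYYY

Answer: 51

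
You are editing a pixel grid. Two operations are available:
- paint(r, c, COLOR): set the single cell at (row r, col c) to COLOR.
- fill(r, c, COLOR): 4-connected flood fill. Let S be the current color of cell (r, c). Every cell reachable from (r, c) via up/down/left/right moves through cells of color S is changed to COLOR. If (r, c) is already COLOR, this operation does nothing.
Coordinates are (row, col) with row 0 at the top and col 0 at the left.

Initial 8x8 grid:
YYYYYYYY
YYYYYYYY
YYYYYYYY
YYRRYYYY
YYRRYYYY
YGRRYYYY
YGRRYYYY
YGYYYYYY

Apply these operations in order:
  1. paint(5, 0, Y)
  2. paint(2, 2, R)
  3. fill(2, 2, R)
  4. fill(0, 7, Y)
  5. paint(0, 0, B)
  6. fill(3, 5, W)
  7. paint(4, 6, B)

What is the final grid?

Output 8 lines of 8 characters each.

Answer: BWWWWWWW
WWWWWWWW
WWRWWWWW
WWRRWWWW
WWRRWWBW
WGRRWWWW
WGRRWWWW
WGWWWWWW

Derivation:
After op 1 paint(5,0,Y):
YYYYYYYY
YYYYYYYY
YYYYYYYY
YYRRYYYY
YYRRYYYY
YGRRYYYY
YGRRYYYY
YGYYYYYY
After op 2 paint(2,2,R):
YYYYYYYY
YYYYYYYY
YYRYYYYY
YYRRYYYY
YYRRYYYY
YGRRYYYY
YGRRYYYY
YGYYYYYY
After op 3 fill(2,2,R) [0 cells changed]:
YYYYYYYY
YYYYYYYY
YYRYYYYY
YYRRYYYY
YYRRYYYY
YGRRYYYY
YGRRYYYY
YGYYYYYY
After op 4 fill(0,7,Y) [0 cells changed]:
YYYYYYYY
YYYYYYYY
YYRYYYYY
YYRRYYYY
YYRRYYYY
YGRRYYYY
YGRRYYYY
YGYYYYYY
After op 5 paint(0,0,B):
BYYYYYYY
YYYYYYYY
YYRYYYYY
YYRRYYYY
YYRRYYYY
YGRRYYYY
YGRRYYYY
YGYYYYYY
After op 6 fill(3,5,W) [51 cells changed]:
BWWWWWWW
WWWWWWWW
WWRWWWWW
WWRRWWWW
WWRRWWWW
WGRRWWWW
WGRRWWWW
WGWWWWWW
After op 7 paint(4,6,B):
BWWWWWWW
WWWWWWWW
WWRWWWWW
WWRRWWWW
WWRRWWBW
WGRRWWWW
WGRRWWWW
WGWWWWWW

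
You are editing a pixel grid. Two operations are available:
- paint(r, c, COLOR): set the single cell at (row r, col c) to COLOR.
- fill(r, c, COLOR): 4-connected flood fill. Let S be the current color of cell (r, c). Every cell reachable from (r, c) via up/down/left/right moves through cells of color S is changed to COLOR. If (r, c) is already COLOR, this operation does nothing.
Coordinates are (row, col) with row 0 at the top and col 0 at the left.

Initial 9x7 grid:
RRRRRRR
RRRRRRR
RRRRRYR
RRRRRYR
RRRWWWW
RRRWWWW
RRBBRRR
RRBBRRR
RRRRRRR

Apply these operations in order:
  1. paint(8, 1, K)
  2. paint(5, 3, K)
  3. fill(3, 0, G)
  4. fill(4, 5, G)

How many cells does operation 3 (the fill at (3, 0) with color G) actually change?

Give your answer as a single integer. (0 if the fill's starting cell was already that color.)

Answer: 37

Derivation:
After op 1 paint(8,1,K):
RRRRRRR
RRRRRRR
RRRRRYR
RRRRRYR
RRRWWWW
RRRWWWW
RRBBRRR
RRBBRRR
RKRRRRR
After op 2 paint(5,3,K):
RRRRRRR
RRRRRRR
RRRRRYR
RRRRRYR
RRRWWWW
RRRKWWW
RRBBRRR
RRBBRRR
RKRRRRR
After op 3 fill(3,0,G) [37 cells changed]:
GGGGGGG
GGGGGGG
GGGGGYG
GGGGGYG
GGGWWWW
GGGKWWW
GGBBRRR
GGBBRRR
GKRRRRR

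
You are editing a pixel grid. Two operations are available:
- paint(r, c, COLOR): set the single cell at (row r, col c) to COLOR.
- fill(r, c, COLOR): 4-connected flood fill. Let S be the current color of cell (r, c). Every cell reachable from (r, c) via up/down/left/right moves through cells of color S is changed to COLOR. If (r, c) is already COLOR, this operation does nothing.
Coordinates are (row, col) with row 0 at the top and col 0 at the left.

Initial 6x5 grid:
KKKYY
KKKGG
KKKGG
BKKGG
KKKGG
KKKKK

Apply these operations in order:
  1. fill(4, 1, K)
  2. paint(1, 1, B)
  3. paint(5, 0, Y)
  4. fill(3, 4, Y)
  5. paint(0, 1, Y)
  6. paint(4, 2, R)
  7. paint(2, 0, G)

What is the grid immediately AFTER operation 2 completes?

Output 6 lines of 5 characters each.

After op 1 fill(4,1,K) [0 cells changed]:
KKKYY
KKKGG
KKKGG
BKKGG
KKKGG
KKKKK
After op 2 paint(1,1,B):
KKKYY
KBKGG
KKKGG
BKKGG
KKKGG
KKKKK

Answer: KKKYY
KBKGG
KKKGG
BKKGG
KKKGG
KKKKK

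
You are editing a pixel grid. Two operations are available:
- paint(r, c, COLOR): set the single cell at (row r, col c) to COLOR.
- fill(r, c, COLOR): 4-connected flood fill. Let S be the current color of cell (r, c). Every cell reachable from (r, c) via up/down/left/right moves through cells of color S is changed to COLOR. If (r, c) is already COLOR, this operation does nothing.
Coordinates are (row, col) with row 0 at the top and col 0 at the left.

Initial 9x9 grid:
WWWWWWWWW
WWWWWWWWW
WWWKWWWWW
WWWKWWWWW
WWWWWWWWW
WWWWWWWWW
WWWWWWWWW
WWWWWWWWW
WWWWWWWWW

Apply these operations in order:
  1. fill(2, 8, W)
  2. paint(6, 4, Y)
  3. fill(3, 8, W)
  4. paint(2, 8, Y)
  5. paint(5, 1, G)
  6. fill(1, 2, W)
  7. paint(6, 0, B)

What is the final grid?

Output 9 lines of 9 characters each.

Answer: WWWWWWWWW
WWWWWWWWW
WWWKWWWWY
WWWKWWWWW
WWWWWWWWW
WGWWWWWWW
BWWWYWWWW
WWWWWWWWW
WWWWWWWWW

Derivation:
After op 1 fill(2,8,W) [0 cells changed]:
WWWWWWWWW
WWWWWWWWW
WWWKWWWWW
WWWKWWWWW
WWWWWWWWW
WWWWWWWWW
WWWWWWWWW
WWWWWWWWW
WWWWWWWWW
After op 2 paint(6,4,Y):
WWWWWWWWW
WWWWWWWWW
WWWKWWWWW
WWWKWWWWW
WWWWWWWWW
WWWWWWWWW
WWWWYWWWW
WWWWWWWWW
WWWWWWWWW
After op 3 fill(3,8,W) [0 cells changed]:
WWWWWWWWW
WWWWWWWWW
WWWKWWWWW
WWWKWWWWW
WWWWWWWWW
WWWWWWWWW
WWWWYWWWW
WWWWWWWWW
WWWWWWWWW
After op 4 paint(2,8,Y):
WWWWWWWWW
WWWWWWWWW
WWWKWWWWY
WWWKWWWWW
WWWWWWWWW
WWWWWWWWW
WWWWYWWWW
WWWWWWWWW
WWWWWWWWW
After op 5 paint(5,1,G):
WWWWWWWWW
WWWWWWWWW
WWWKWWWWY
WWWKWWWWW
WWWWWWWWW
WGWWWWWWW
WWWWYWWWW
WWWWWWWWW
WWWWWWWWW
After op 6 fill(1,2,W) [0 cells changed]:
WWWWWWWWW
WWWWWWWWW
WWWKWWWWY
WWWKWWWWW
WWWWWWWWW
WGWWWWWWW
WWWWYWWWW
WWWWWWWWW
WWWWWWWWW
After op 7 paint(6,0,B):
WWWWWWWWW
WWWWWWWWW
WWWKWWWWY
WWWKWWWWW
WWWWWWWWW
WGWWWWWWW
BWWWYWWWW
WWWWWWWWW
WWWWWWWWW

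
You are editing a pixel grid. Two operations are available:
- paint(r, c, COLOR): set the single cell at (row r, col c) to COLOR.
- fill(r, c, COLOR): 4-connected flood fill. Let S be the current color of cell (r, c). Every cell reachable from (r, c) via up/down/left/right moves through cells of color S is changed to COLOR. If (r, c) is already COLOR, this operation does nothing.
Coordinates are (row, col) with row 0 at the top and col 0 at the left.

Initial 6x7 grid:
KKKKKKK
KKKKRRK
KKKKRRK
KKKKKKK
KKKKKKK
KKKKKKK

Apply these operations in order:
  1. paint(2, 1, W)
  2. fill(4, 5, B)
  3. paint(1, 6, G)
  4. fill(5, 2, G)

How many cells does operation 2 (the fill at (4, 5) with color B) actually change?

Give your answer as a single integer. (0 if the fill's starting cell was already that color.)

Answer: 37

Derivation:
After op 1 paint(2,1,W):
KKKKKKK
KKKKRRK
KWKKRRK
KKKKKKK
KKKKKKK
KKKKKKK
After op 2 fill(4,5,B) [37 cells changed]:
BBBBBBB
BBBBRRB
BWBBRRB
BBBBBBB
BBBBBBB
BBBBBBB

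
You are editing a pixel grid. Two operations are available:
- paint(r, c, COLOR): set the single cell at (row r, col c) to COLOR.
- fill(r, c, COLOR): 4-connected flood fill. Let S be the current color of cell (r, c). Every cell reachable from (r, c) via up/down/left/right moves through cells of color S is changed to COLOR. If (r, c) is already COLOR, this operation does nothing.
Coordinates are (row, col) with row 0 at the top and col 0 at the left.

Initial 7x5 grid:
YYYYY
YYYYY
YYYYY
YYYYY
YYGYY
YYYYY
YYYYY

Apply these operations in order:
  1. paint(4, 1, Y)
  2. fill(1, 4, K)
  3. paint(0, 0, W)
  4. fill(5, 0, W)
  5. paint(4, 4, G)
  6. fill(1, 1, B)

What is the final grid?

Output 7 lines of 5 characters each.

Answer: BBBBB
BBBBB
BBBBB
BBBBB
BBGBG
BBBBB
BBBBB

Derivation:
After op 1 paint(4,1,Y):
YYYYY
YYYYY
YYYYY
YYYYY
YYGYY
YYYYY
YYYYY
After op 2 fill(1,4,K) [34 cells changed]:
KKKKK
KKKKK
KKKKK
KKKKK
KKGKK
KKKKK
KKKKK
After op 3 paint(0,0,W):
WKKKK
KKKKK
KKKKK
KKKKK
KKGKK
KKKKK
KKKKK
After op 4 fill(5,0,W) [33 cells changed]:
WWWWW
WWWWW
WWWWW
WWWWW
WWGWW
WWWWW
WWWWW
After op 5 paint(4,4,G):
WWWWW
WWWWW
WWWWW
WWWWW
WWGWG
WWWWW
WWWWW
After op 6 fill(1,1,B) [33 cells changed]:
BBBBB
BBBBB
BBBBB
BBBBB
BBGBG
BBBBB
BBBBB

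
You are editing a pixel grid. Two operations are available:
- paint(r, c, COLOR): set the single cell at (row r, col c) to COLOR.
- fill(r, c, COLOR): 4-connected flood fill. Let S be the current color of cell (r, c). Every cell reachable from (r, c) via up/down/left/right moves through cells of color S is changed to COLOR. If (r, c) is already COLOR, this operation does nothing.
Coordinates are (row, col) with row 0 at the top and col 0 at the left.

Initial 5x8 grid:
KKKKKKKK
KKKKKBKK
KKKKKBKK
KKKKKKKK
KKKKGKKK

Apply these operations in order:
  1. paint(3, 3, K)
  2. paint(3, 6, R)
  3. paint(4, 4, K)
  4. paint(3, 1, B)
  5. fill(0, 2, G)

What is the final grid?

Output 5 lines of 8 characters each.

Answer: GGGGGGGG
GGGGGBGG
GGGGGBGG
GBGGGGRG
GGGGGGGG

Derivation:
After op 1 paint(3,3,K):
KKKKKKKK
KKKKKBKK
KKKKKBKK
KKKKKKKK
KKKKGKKK
After op 2 paint(3,6,R):
KKKKKKKK
KKKKKBKK
KKKKKBKK
KKKKKKRK
KKKKGKKK
After op 3 paint(4,4,K):
KKKKKKKK
KKKKKBKK
KKKKKBKK
KKKKKKRK
KKKKKKKK
After op 4 paint(3,1,B):
KKKKKKKK
KKKKKBKK
KKKKKBKK
KBKKKKRK
KKKKKKKK
After op 5 fill(0,2,G) [36 cells changed]:
GGGGGGGG
GGGGGBGG
GGGGGBGG
GBGGGGRG
GGGGGGGG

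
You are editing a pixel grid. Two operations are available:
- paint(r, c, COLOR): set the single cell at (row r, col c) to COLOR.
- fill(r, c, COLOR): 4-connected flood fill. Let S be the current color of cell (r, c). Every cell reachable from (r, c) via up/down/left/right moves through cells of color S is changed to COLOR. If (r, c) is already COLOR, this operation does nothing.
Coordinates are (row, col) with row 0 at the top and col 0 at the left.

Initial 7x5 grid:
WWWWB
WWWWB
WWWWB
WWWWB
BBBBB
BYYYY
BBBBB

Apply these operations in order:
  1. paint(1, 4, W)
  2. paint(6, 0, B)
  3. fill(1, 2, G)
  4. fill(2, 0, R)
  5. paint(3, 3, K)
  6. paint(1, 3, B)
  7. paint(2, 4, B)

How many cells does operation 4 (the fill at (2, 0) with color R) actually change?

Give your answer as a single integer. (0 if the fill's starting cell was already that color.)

Answer: 17

Derivation:
After op 1 paint(1,4,W):
WWWWB
WWWWW
WWWWB
WWWWB
BBBBB
BYYYY
BBBBB
After op 2 paint(6,0,B):
WWWWB
WWWWW
WWWWB
WWWWB
BBBBB
BYYYY
BBBBB
After op 3 fill(1,2,G) [17 cells changed]:
GGGGB
GGGGG
GGGGB
GGGGB
BBBBB
BYYYY
BBBBB
After op 4 fill(2,0,R) [17 cells changed]:
RRRRB
RRRRR
RRRRB
RRRRB
BBBBB
BYYYY
BBBBB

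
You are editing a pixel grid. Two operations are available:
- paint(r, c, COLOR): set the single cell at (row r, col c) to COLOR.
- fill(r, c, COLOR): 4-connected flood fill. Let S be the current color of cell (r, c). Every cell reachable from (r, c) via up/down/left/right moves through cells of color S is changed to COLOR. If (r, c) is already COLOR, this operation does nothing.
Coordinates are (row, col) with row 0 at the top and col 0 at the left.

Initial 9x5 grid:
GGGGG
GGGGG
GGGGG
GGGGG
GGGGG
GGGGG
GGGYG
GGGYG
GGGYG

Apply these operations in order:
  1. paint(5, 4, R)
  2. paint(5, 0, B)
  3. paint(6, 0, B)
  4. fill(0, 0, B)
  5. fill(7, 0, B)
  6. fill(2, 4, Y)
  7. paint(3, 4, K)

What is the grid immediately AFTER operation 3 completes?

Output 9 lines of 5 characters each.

After op 1 paint(5,4,R):
GGGGG
GGGGG
GGGGG
GGGGG
GGGGG
GGGGR
GGGYG
GGGYG
GGGYG
After op 2 paint(5,0,B):
GGGGG
GGGGG
GGGGG
GGGGG
GGGGG
BGGGR
GGGYG
GGGYG
GGGYG
After op 3 paint(6,0,B):
GGGGG
GGGGG
GGGGG
GGGGG
GGGGG
BGGGR
BGGYG
GGGYG
GGGYG

Answer: GGGGG
GGGGG
GGGGG
GGGGG
GGGGG
BGGGR
BGGYG
GGGYG
GGGYG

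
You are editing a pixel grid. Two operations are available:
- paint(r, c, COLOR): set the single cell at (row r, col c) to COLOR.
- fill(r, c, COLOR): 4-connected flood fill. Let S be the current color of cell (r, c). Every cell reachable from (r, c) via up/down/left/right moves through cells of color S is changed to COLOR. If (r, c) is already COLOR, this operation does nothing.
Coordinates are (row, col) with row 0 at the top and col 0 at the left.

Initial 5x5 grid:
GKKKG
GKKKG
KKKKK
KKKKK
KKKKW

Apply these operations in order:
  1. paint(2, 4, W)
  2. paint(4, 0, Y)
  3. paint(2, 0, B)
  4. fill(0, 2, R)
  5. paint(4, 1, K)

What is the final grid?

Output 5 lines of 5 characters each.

After op 1 paint(2,4,W):
GKKKG
GKKKG
KKKKW
KKKKK
KKKKW
After op 2 paint(4,0,Y):
GKKKG
GKKKG
KKKKW
KKKKK
YKKKW
After op 3 paint(2,0,B):
GKKKG
GKKKG
BKKKW
KKKKK
YKKKW
After op 4 fill(0,2,R) [17 cells changed]:
GRRRG
GRRRG
BRRRW
RRRRR
YRRRW
After op 5 paint(4,1,K):
GRRRG
GRRRG
BRRRW
RRRRR
YKRRW

Answer: GRRRG
GRRRG
BRRRW
RRRRR
YKRRW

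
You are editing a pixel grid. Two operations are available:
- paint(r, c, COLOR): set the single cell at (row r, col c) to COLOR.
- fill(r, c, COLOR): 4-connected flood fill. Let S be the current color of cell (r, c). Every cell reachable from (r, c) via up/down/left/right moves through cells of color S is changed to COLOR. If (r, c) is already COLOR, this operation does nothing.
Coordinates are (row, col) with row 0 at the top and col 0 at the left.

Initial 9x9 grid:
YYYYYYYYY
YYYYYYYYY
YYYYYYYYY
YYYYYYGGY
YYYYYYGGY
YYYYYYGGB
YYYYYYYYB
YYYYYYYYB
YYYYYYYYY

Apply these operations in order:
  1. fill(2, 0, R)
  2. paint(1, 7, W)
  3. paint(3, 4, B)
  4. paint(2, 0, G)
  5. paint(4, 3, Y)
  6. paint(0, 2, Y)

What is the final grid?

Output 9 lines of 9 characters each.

After op 1 fill(2,0,R) [72 cells changed]:
RRRRRRRRR
RRRRRRRRR
RRRRRRRRR
RRRRRRGGR
RRRRRRGGR
RRRRRRGGB
RRRRRRRRB
RRRRRRRRB
RRRRRRRRR
After op 2 paint(1,7,W):
RRRRRRRRR
RRRRRRRWR
RRRRRRRRR
RRRRRRGGR
RRRRRRGGR
RRRRRRGGB
RRRRRRRRB
RRRRRRRRB
RRRRRRRRR
After op 3 paint(3,4,B):
RRRRRRRRR
RRRRRRRWR
RRRRRRRRR
RRRRBRGGR
RRRRRRGGR
RRRRRRGGB
RRRRRRRRB
RRRRRRRRB
RRRRRRRRR
After op 4 paint(2,0,G):
RRRRRRRRR
RRRRRRRWR
GRRRRRRRR
RRRRBRGGR
RRRRRRGGR
RRRRRRGGB
RRRRRRRRB
RRRRRRRRB
RRRRRRRRR
After op 5 paint(4,3,Y):
RRRRRRRRR
RRRRRRRWR
GRRRRRRRR
RRRRBRGGR
RRRYRRGGR
RRRRRRGGB
RRRRRRRRB
RRRRRRRRB
RRRRRRRRR
After op 6 paint(0,2,Y):
RRYRRRRRR
RRRRRRRWR
GRRRRRRRR
RRRRBRGGR
RRRYRRGGR
RRRRRRGGB
RRRRRRRRB
RRRRRRRRB
RRRRRRRRR

Answer: RRYRRRRRR
RRRRRRRWR
GRRRRRRRR
RRRRBRGGR
RRRYRRGGR
RRRRRRGGB
RRRRRRRRB
RRRRRRRRB
RRRRRRRRR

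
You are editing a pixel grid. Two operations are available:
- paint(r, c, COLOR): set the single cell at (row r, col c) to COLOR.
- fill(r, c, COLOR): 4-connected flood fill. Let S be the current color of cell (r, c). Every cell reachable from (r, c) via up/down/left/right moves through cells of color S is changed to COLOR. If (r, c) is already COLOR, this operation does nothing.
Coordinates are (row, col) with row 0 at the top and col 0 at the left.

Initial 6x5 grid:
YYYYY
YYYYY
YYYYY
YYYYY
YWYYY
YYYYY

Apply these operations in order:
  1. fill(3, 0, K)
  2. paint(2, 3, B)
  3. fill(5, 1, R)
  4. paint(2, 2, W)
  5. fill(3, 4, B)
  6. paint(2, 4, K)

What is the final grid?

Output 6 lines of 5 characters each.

After op 1 fill(3,0,K) [29 cells changed]:
KKKKK
KKKKK
KKKKK
KKKKK
KWKKK
KKKKK
After op 2 paint(2,3,B):
KKKKK
KKKKK
KKKBK
KKKKK
KWKKK
KKKKK
After op 3 fill(5,1,R) [28 cells changed]:
RRRRR
RRRRR
RRRBR
RRRRR
RWRRR
RRRRR
After op 4 paint(2,2,W):
RRRRR
RRRRR
RRWBR
RRRRR
RWRRR
RRRRR
After op 5 fill(3,4,B) [27 cells changed]:
BBBBB
BBBBB
BBWBB
BBBBB
BWBBB
BBBBB
After op 6 paint(2,4,K):
BBBBB
BBBBB
BBWBK
BBBBB
BWBBB
BBBBB

Answer: BBBBB
BBBBB
BBWBK
BBBBB
BWBBB
BBBBB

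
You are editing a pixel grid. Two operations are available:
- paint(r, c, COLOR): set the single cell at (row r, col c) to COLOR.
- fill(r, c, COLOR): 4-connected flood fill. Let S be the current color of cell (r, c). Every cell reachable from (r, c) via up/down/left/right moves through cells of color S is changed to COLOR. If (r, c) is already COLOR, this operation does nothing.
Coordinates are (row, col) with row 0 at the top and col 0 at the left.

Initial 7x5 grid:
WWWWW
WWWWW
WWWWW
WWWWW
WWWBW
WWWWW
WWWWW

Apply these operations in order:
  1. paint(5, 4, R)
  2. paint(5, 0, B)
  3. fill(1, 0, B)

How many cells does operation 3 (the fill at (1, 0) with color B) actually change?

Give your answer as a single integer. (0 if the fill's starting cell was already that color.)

After op 1 paint(5,4,R):
WWWWW
WWWWW
WWWWW
WWWWW
WWWBW
WWWWR
WWWWW
After op 2 paint(5,0,B):
WWWWW
WWWWW
WWWWW
WWWWW
WWWBW
BWWWR
WWWWW
After op 3 fill(1,0,B) [32 cells changed]:
BBBBB
BBBBB
BBBBB
BBBBB
BBBBB
BBBBR
BBBBB

Answer: 32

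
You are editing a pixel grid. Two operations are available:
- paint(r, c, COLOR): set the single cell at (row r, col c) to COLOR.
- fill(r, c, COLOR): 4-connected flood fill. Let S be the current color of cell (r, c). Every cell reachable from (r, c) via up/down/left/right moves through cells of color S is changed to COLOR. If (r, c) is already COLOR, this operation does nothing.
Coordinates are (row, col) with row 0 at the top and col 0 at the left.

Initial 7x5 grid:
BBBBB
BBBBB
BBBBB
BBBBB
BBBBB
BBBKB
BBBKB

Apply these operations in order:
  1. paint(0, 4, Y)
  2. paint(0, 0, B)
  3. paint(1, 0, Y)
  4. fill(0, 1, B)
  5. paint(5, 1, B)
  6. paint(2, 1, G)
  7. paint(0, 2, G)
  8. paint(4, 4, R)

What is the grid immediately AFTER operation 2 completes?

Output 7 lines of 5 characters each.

Answer: BBBBY
BBBBB
BBBBB
BBBBB
BBBBB
BBBKB
BBBKB

Derivation:
After op 1 paint(0,4,Y):
BBBBY
BBBBB
BBBBB
BBBBB
BBBBB
BBBKB
BBBKB
After op 2 paint(0,0,B):
BBBBY
BBBBB
BBBBB
BBBBB
BBBBB
BBBKB
BBBKB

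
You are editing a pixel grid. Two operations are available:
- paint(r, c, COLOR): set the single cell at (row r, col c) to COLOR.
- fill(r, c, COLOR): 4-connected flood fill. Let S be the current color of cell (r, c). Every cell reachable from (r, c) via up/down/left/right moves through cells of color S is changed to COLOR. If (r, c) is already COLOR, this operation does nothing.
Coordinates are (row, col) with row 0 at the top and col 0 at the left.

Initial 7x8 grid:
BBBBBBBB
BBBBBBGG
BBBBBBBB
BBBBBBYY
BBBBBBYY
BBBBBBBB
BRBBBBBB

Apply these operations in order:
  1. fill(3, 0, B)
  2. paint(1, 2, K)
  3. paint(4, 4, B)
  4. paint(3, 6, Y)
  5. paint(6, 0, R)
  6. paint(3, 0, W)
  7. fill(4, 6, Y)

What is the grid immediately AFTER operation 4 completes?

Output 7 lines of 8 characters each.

After op 1 fill(3,0,B) [0 cells changed]:
BBBBBBBB
BBBBBBGG
BBBBBBBB
BBBBBBYY
BBBBBBYY
BBBBBBBB
BRBBBBBB
After op 2 paint(1,2,K):
BBBBBBBB
BBKBBBGG
BBBBBBBB
BBBBBBYY
BBBBBBYY
BBBBBBBB
BRBBBBBB
After op 3 paint(4,4,B):
BBBBBBBB
BBKBBBGG
BBBBBBBB
BBBBBBYY
BBBBBBYY
BBBBBBBB
BRBBBBBB
After op 4 paint(3,6,Y):
BBBBBBBB
BBKBBBGG
BBBBBBBB
BBBBBBYY
BBBBBBYY
BBBBBBBB
BRBBBBBB

Answer: BBBBBBBB
BBKBBBGG
BBBBBBBB
BBBBBBYY
BBBBBBYY
BBBBBBBB
BRBBBBBB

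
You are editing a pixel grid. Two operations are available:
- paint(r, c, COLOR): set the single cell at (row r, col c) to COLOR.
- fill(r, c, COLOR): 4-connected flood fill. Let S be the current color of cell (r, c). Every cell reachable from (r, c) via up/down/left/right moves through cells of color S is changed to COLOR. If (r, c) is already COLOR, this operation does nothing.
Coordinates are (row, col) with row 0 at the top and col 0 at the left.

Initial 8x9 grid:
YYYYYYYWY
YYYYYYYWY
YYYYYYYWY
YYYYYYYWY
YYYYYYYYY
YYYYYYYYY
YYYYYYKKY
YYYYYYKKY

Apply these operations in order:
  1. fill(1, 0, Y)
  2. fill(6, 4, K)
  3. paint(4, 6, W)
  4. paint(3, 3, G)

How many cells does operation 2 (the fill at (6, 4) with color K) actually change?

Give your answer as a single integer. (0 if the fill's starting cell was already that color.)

Answer: 64

Derivation:
After op 1 fill(1,0,Y) [0 cells changed]:
YYYYYYYWY
YYYYYYYWY
YYYYYYYWY
YYYYYYYWY
YYYYYYYYY
YYYYYYYYY
YYYYYYKKY
YYYYYYKKY
After op 2 fill(6,4,K) [64 cells changed]:
KKKKKKKWK
KKKKKKKWK
KKKKKKKWK
KKKKKKKWK
KKKKKKKKK
KKKKKKKKK
KKKKKKKKK
KKKKKKKKK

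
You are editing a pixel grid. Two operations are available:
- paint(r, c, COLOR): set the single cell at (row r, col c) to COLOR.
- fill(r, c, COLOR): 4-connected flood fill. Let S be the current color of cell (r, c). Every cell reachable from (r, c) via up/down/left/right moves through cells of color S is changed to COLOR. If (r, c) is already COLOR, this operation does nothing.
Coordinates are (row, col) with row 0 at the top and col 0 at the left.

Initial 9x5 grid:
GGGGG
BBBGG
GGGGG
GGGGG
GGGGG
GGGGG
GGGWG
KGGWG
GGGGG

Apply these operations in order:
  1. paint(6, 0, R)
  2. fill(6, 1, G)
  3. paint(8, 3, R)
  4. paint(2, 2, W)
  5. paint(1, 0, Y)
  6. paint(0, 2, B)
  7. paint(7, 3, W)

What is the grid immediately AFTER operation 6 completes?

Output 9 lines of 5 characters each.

Answer: GGBGG
YBBGG
GGWGG
GGGGG
GGGGG
GGGGG
RGGWG
KGGWG
GGGRG

Derivation:
After op 1 paint(6,0,R):
GGGGG
BBBGG
GGGGG
GGGGG
GGGGG
GGGGG
RGGWG
KGGWG
GGGGG
After op 2 fill(6,1,G) [0 cells changed]:
GGGGG
BBBGG
GGGGG
GGGGG
GGGGG
GGGGG
RGGWG
KGGWG
GGGGG
After op 3 paint(8,3,R):
GGGGG
BBBGG
GGGGG
GGGGG
GGGGG
GGGGG
RGGWG
KGGWG
GGGRG
After op 4 paint(2,2,W):
GGGGG
BBBGG
GGWGG
GGGGG
GGGGG
GGGGG
RGGWG
KGGWG
GGGRG
After op 5 paint(1,0,Y):
GGGGG
YBBGG
GGWGG
GGGGG
GGGGG
GGGGG
RGGWG
KGGWG
GGGRG
After op 6 paint(0,2,B):
GGBGG
YBBGG
GGWGG
GGGGG
GGGGG
GGGGG
RGGWG
KGGWG
GGGRG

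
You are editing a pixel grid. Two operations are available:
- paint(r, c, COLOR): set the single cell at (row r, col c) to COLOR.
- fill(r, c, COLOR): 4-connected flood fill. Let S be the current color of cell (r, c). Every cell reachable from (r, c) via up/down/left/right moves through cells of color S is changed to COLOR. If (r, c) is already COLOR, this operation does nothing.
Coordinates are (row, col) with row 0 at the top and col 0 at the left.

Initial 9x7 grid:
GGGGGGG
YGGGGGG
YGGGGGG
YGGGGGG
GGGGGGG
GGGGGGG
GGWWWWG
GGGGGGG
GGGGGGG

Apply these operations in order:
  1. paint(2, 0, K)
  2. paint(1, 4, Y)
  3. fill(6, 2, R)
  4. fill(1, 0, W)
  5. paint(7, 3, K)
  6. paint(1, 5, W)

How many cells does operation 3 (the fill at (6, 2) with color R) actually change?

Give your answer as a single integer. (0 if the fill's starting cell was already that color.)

Answer: 4

Derivation:
After op 1 paint(2,0,K):
GGGGGGG
YGGGGGG
KGGGGGG
YGGGGGG
GGGGGGG
GGGGGGG
GGWWWWG
GGGGGGG
GGGGGGG
After op 2 paint(1,4,Y):
GGGGGGG
YGGGYGG
KGGGGGG
YGGGGGG
GGGGGGG
GGGGGGG
GGWWWWG
GGGGGGG
GGGGGGG
After op 3 fill(6,2,R) [4 cells changed]:
GGGGGGG
YGGGYGG
KGGGGGG
YGGGGGG
GGGGGGG
GGGGGGG
GGRRRRG
GGGGGGG
GGGGGGG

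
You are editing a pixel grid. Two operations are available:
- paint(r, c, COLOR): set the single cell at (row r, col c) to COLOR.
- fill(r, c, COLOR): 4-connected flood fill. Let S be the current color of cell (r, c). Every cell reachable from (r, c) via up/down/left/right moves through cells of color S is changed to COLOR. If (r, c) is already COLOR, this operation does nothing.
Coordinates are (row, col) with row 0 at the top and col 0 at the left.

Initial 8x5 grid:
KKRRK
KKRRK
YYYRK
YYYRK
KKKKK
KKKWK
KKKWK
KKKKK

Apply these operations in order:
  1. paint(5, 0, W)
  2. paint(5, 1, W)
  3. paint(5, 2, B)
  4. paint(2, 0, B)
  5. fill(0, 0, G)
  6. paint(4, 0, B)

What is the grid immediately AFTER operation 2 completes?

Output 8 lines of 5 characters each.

Answer: KKRRK
KKRRK
YYYRK
YYYRK
KKKKK
WWKWK
KKKWK
KKKKK

Derivation:
After op 1 paint(5,0,W):
KKRRK
KKRRK
YYYRK
YYYRK
KKKKK
WKKWK
KKKWK
KKKKK
After op 2 paint(5,1,W):
KKRRK
KKRRK
YYYRK
YYYRK
KKKKK
WWKWK
KKKWK
KKKKK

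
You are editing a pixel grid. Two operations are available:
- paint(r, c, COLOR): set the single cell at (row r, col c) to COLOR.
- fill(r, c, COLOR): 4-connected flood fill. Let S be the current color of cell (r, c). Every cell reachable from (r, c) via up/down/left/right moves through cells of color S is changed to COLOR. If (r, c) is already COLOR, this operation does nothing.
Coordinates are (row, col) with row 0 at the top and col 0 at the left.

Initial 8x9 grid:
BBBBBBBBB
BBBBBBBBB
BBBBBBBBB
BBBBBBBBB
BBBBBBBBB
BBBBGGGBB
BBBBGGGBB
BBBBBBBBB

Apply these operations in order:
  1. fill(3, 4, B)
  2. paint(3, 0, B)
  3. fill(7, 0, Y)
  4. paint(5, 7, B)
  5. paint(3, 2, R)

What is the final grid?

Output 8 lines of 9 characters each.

After op 1 fill(3,4,B) [0 cells changed]:
BBBBBBBBB
BBBBBBBBB
BBBBBBBBB
BBBBBBBBB
BBBBBBBBB
BBBBGGGBB
BBBBGGGBB
BBBBBBBBB
After op 2 paint(3,0,B):
BBBBBBBBB
BBBBBBBBB
BBBBBBBBB
BBBBBBBBB
BBBBBBBBB
BBBBGGGBB
BBBBGGGBB
BBBBBBBBB
After op 3 fill(7,0,Y) [66 cells changed]:
YYYYYYYYY
YYYYYYYYY
YYYYYYYYY
YYYYYYYYY
YYYYYYYYY
YYYYGGGYY
YYYYGGGYY
YYYYYYYYY
After op 4 paint(5,7,B):
YYYYYYYYY
YYYYYYYYY
YYYYYYYYY
YYYYYYYYY
YYYYYYYYY
YYYYGGGBY
YYYYGGGYY
YYYYYYYYY
After op 5 paint(3,2,R):
YYYYYYYYY
YYYYYYYYY
YYYYYYYYY
YYRYYYYYY
YYYYYYYYY
YYYYGGGBY
YYYYGGGYY
YYYYYYYYY

Answer: YYYYYYYYY
YYYYYYYYY
YYYYYYYYY
YYRYYYYYY
YYYYYYYYY
YYYYGGGBY
YYYYGGGYY
YYYYYYYYY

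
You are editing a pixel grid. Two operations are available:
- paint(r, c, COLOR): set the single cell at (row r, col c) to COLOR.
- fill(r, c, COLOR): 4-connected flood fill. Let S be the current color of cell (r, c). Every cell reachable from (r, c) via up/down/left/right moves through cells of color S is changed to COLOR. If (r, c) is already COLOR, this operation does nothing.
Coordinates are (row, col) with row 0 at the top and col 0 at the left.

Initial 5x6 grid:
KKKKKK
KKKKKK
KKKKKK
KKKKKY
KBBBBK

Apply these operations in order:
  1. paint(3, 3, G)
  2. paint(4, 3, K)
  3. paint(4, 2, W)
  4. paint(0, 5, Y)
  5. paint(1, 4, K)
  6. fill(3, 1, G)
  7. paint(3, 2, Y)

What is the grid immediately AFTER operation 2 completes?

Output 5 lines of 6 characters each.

After op 1 paint(3,3,G):
KKKKKK
KKKKKK
KKKKKK
KKKGKY
KBBBBK
After op 2 paint(4,3,K):
KKKKKK
KKKKKK
KKKKKK
KKKGKY
KBBKBK

Answer: KKKKKK
KKKKKK
KKKKKK
KKKGKY
KBBKBK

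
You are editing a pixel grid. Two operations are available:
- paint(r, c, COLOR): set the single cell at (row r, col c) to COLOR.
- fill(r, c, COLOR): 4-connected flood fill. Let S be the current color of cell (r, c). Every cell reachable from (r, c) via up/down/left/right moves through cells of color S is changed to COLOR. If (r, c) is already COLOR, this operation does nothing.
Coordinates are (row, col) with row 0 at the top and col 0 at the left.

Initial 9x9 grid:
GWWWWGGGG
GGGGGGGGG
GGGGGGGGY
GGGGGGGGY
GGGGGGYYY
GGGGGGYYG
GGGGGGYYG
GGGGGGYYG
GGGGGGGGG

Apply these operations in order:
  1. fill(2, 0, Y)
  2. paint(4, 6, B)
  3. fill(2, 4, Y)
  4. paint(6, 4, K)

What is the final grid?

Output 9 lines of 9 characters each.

Answer: YWWWWYYYY
YYYYYYYYY
YYYYYYYYY
YYYYYYYYY
YYYYYYBYY
YYYYYYYYY
YYYYKYYYY
YYYYYYYYY
YYYYYYYYY

Derivation:
After op 1 fill(2,0,Y) [66 cells changed]:
YWWWWYYYY
YYYYYYYYY
YYYYYYYYY
YYYYYYYYY
YYYYYYYYY
YYYYYYYYY
YYYYYYYYY
YYYYYYYYY
YYYYYYYYY
After op 2 paint(4,6,B):
YWWWWYYYY
YYYYYYYYY
YYYYYYYYY
YYYYYYYYY
YYYYYYBYY
YYYYYYYYY
YYYYYYYYY
YYYYYYYYY
YYYYYYYYY
After op 3 fill(2,4,Y) [0 cells changed]:
YWWWWYYYY
YYYYYYYYY
YYYYYYYYY
YYYYYYYYY
YYYYYYBYY
YYYYYYYYY
YYYYYYYYY
YYYYYYYYY
YYYYYYYYY
After op 4 paint(6,4,K):
YWWWWYYYY
YYYYYYYYY
YYYYYYYYY
YYYYYYYYY
YYYYYYBYY
YYYYYYYYY
YYYYKYYYY
YYYYYYYYY
YYYYYYYYY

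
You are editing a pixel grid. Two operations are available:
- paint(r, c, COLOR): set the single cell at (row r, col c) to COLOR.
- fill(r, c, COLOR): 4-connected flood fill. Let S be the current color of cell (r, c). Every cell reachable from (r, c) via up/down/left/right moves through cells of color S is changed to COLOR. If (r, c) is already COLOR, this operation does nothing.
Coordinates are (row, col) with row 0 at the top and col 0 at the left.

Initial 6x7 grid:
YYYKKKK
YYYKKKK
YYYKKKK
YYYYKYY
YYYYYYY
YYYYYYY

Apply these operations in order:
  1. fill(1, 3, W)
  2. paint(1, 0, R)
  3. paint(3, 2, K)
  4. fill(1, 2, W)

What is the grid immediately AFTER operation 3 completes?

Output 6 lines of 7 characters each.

Answer: YYYWWWW
RYYWWWW
YYYWWWW
YYKYWYY
YYYYYYY
YYYYYYY

Derivation:
After op 1 fill(1,3,W) [13 cells changed]:
YYYWWWW
YYYWWWW
YYYWWWW
YYYYWYY
YYYYYYY
YYYYYYY
After op 2 paint(1,0,R):
YYYWWWW
RYYWWWW
YYYWWWW
YYYYWYY
YYYYYYY
YYYYYYY
After op 3 paint(3,2,K):
YYYWWWW
RYYWWWW
YYYWWWW
YYKYWYY
YYYYYYY
YYYYYYY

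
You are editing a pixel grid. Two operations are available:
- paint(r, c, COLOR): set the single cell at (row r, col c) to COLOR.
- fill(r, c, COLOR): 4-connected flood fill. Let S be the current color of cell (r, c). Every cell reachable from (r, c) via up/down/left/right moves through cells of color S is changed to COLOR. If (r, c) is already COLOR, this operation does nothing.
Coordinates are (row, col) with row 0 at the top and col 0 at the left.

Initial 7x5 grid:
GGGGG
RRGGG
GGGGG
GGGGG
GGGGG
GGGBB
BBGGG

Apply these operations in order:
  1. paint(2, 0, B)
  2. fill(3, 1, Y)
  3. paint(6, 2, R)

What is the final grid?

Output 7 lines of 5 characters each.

Answer: YYYYY
RRYYY
BYYYY
YYYYY
YYYYY
YYYBB
BBRYY

Derivation:
After op 1 paint(2,0,B):
GGGGG
RRGGG
BGGGG
GGGGG
GGGGG
GGGBB
BBGGG
After op 2 fill(3,1,Y) [28 cells changed]:
YYYYY
RRYYY
BYYYY
YYYYY
YYYYY
YYYBB
BBYYY
After op 3 paint(6,2,R):
YYYYY
RRYYY
BYYYY
YYYYY
YYYYY
YYYBB
BBRYY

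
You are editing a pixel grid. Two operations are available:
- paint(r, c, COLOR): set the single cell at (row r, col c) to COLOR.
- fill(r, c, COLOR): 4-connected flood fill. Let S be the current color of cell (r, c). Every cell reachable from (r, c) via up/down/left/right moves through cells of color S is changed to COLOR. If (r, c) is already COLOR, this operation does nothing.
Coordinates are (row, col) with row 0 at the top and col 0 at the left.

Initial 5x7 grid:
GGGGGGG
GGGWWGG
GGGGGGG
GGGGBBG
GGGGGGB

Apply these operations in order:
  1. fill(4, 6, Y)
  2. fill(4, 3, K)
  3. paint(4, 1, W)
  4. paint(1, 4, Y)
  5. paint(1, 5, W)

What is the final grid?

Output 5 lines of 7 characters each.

After op 1 fill(4,6,Y) [1 cells changed]:
GGGGGGG
GGGWWGG
GGGGGGG
GGGGBBG
GGGGGGY
After op 2 fill(4,3,K) [30 cells changed]:
KKKKKKK
KKKWWKK
KKKKKKK
KKKKBBK
KKKKKKY
After op 3 paint(4,1,W):
KKKKKKK
KKKWWKK
KKKKKKK
KKKKBBK
KWKKKKY
After op 4 paint(1,4,Y):
KKKKKKK
KKKWYKK
KKKKKKK
KKKKBBK
KWKKKKY
After op 5 paint(1,5,W):
KKKKKKK
KKKWYWK
KKKKKKK
KKKKBBK
KWKKKKY

Answer: KKKKKKK
KKKWYWK
KKKKKKK
KKKKBBK
KWKKKKY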